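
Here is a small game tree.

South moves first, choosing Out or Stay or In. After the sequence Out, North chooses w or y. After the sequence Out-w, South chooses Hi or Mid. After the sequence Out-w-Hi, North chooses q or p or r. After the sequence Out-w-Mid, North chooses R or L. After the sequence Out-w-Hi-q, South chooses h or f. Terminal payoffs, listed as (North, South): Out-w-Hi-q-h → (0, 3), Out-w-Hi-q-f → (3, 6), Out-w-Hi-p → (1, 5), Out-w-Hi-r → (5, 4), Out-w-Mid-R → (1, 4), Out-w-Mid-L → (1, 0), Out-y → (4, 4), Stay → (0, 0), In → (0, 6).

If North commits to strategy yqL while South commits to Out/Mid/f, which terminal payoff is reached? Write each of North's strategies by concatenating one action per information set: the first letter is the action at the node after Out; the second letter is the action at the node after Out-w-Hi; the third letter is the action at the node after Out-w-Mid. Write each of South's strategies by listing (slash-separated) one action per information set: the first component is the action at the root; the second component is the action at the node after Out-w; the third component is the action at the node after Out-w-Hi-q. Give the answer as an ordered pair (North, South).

(4, 4)

Trace the play path from the root:
  South plays Out
  North plays y at [Out]
→ terminal payoff (4, 4).
(North's choice at the node after Out-w-Hi is never reached on this path, so it doesn't affect the outcome.)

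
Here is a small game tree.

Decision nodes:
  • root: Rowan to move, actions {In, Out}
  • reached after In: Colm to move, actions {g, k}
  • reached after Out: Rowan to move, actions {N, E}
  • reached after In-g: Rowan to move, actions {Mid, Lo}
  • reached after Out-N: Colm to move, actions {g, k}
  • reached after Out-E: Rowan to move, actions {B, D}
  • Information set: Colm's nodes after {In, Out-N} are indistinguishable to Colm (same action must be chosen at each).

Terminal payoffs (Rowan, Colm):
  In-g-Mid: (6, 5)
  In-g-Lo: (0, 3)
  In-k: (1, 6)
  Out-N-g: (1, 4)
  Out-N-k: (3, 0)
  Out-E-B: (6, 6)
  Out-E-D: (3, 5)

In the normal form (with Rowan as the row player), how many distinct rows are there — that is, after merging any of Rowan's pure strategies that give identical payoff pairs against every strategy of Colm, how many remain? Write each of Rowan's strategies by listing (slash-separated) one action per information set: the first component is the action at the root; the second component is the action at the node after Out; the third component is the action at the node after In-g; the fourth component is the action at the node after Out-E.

5

Rowan has 16 pure strategies: In/N/Mid/B, In/N/Mid/D, In/N/Lo/B, In/N/Lo/D, In/E/Mid/B, In/E/Mid/D, In/E/Lo/B, In/E/Lo/D, Out/N/Mid/B, Out/N/Mid/D, Out/N/Lo/B, Out/N/Lo/D, Out/E/Mid/B, Out/E/Mid/D, Out/E/Lo/B, Out/E/Lo/D. Columns: g, k.
{In/N/Mid/B, In/N/Mid/D, In/E/Mid/B, In/E/Mid/D} → row (6,5) (1,6)
{In/N/Lo/B, In/N/Lo/D, In/E/Lo/B, In/E/Lo/D} → row (0,3) (1,6)
{Out/N/Mid/B, Out/N/Mid/D, Out/N/Lo/B, Out/N/Lo/D} → row (1,4) (3,0)
{Out/E/Mid/B, Out/E/Lo/B} → row (6,6) (6,6)
{Out/E/Mid/D, Out/E/Lo/D} → row (3,5) (3,5)
That's 5 distinct rows out of 16 strategies.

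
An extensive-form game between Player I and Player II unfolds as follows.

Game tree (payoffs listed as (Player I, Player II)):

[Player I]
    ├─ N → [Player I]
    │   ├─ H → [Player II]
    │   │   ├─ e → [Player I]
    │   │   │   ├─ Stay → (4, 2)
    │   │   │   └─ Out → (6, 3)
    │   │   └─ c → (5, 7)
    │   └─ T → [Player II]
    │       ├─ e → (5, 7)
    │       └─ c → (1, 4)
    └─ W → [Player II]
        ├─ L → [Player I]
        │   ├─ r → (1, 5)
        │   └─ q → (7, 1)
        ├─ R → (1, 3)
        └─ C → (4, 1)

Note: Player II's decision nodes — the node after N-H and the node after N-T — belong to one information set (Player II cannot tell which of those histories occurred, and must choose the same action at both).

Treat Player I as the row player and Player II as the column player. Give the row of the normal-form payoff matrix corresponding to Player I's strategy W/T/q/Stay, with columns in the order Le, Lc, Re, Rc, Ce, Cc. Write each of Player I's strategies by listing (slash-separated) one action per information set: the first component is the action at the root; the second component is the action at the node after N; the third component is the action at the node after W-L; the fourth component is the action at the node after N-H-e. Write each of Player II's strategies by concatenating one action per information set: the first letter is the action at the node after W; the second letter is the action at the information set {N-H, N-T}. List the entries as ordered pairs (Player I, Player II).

(7,1) (7,1) (1,3) (1,3) (4,1) (4,1)

vs Le: Player I plays W → Player II plays L at [W] → Player I plays q at [W-L] → (7, 1)
vs Lc: Player I plays W → Player II plays L at [W] → Player I plays q at [W-L] → (7, 1)
vs Re: Player I plays W → Player II plays R at [W] → (1, 3)
vs Rc: Player I plays W → Player II plays R at [W] → (1, 3)
vs Ce: Player I plays W → Player II plays C at [W] → (4, 1)
vs Cc: Player I plays W → Player II plays C at [W] → (4, 1)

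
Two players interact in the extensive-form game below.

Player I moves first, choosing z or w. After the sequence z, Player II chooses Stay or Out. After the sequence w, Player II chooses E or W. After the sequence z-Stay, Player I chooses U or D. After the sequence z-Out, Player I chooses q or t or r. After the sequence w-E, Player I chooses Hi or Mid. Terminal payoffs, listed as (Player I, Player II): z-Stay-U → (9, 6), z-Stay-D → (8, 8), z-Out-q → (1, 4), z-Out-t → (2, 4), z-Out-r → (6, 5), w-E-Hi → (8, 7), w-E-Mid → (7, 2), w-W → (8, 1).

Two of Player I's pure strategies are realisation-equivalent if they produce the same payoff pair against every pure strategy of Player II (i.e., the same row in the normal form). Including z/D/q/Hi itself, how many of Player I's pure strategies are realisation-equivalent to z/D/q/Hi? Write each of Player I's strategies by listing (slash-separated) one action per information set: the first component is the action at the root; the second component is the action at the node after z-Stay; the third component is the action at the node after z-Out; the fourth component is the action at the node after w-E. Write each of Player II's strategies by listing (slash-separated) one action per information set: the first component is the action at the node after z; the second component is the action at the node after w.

Row for z/D/q/Hi (columns Stay/E, Stay/W, Out/E, Out/W): (8,8) (8,8) (1,4) (1,4).
Under z/D/q/Hi, Player I's choice at the node after w-E can never be reached regardless of what Player II does, so varying those choices leaves every outcome unchanged.
Holding the reachable choices fixed and varying the unreachable one freely already gives 2 equivalent strategies.
No other strategy reproduces this row, so those 2 are the full class: z/D/q/Hi, z/D/q/Mid.

2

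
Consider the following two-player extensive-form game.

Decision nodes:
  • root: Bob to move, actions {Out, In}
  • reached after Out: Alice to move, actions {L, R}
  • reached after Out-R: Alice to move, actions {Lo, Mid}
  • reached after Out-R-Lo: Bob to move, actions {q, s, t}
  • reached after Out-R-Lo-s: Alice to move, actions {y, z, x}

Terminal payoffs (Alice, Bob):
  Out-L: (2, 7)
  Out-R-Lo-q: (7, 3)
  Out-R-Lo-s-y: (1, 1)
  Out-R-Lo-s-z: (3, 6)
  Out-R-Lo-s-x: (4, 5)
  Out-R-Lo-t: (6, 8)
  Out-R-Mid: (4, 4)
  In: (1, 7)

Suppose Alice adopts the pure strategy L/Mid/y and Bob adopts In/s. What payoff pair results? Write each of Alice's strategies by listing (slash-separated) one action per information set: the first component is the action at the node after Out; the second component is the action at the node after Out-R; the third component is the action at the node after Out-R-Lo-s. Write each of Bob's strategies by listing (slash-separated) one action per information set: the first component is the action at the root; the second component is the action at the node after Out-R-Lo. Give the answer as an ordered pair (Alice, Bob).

Trace the play path from the root:
  Bob plays In
→ terminal payoff (1, 7).
(Alice's choice at the node after Out is never reached on this path, so it doesn't affect the outcome.)

(1, 7)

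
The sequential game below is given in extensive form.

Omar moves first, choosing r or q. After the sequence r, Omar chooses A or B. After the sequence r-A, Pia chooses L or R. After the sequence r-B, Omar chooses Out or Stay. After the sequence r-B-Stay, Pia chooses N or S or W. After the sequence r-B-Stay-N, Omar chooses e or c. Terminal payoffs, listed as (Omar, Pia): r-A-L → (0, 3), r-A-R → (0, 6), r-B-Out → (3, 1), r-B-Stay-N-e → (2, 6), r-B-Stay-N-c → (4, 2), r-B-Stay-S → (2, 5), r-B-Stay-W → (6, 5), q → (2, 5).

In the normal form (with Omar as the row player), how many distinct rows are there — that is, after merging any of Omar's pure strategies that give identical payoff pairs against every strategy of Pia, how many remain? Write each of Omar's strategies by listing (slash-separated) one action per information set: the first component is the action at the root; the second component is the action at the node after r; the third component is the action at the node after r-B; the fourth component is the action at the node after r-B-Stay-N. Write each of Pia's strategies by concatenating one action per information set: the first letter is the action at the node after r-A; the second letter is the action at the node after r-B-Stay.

Omar has 16 pure strategies: r/A/Out/e, r/A/Out/c, r/A/Stay/e, r/A/Stay/c, r/B/Out/e, r/B/Out/c, r/B/Stay/e, r/B/Stay/c, q/A/Out/e, q/A/Out/c, q/A/Stay/e, q/A/Stay/c, q/B/Out/e, q/B/Out/c, q/B/Stay/e, q/B/Stay/c. Columns: LN, LS, LW, RN, RS, RW.
{r/A/Out/e, r/A/Out/c, r/A/Stay/e, r/A/Stay/c} → row (0,3) (0,3) (0,3) (0,6) (0,6) (0,6)
{r/B/Out/e, r/B/Out/c} → row (3,1) (3,1) (3,1) (3,1) (3,1) (3,1)
{r/B/Stay/e} → row (2,6) (2,5) (6,5) (2,6) (2,5) (6,5)
{r/B/Stay/c} → row (4,2) (2,5) (6,5) (4,2) (2,5) (6,5)
{q/A/Out/e, q/A/Out/c, q/A/Stay/e, q/A/Stay/c, q/B/Out/e, q/B/Out/c, q/B/Stay/e, q/B/Stay/c} → row (2,5) (2,5) (2,5) (2,5) (2,5) (2,5)
That's 5 distinct rows out of 16 strategies.

5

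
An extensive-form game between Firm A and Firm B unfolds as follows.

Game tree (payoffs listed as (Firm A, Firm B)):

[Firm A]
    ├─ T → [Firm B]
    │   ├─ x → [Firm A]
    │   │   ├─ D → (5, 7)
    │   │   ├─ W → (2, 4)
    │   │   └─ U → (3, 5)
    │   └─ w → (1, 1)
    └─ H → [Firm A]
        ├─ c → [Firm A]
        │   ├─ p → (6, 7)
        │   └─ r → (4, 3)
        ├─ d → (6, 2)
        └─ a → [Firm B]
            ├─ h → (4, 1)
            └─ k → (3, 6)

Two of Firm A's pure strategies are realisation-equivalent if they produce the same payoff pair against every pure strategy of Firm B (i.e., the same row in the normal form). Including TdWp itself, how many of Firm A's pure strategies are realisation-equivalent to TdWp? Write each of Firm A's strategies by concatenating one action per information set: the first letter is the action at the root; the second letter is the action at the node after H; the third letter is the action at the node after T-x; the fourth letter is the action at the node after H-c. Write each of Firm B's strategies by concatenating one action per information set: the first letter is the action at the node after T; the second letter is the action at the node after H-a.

6

Row for TdWp (columns xh, xk, wh, wk): (2,4) (2,4) (1,1) (1,1).
Under TdWp, Firm A's choice at the node after H and at the node after H-c can never be reached regardless of what Firm B does, so varying those choices leaves every outcome unchanged.
Holding the reachable choices fixed and varying the unreachable ones freely already gives 3 × 2 = 6 equivalent strategies.
No other strategy reproduces this row, so those 6 are the full class: TcWp, TcWr, TdWp, TdWr, TaWp, TaWr.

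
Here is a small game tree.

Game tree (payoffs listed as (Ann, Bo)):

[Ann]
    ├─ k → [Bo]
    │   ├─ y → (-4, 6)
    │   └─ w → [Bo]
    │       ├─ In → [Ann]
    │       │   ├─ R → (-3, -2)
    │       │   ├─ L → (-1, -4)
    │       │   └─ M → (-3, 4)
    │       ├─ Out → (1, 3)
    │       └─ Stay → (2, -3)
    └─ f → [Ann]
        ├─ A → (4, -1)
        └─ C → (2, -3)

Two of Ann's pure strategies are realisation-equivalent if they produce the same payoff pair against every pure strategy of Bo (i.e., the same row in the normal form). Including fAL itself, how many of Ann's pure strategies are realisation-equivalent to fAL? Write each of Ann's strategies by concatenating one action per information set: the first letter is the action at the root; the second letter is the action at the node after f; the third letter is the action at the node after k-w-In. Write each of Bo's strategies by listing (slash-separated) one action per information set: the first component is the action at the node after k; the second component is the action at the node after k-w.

3

Row for fAL (columns y/In, y/Out, y/Stay, w/In, w/Out, w/Stay): (4,-1) (4,-1) (4,-1) (4,-1) (4,-1) (4,-1).
Under fAL, Ann's choice at the node after k-w-In can never be reached regardless of what Bo does, so varying those choices leaves every outcome unchanged.
Holding the reachable choices fixed and varying the unreachable one freely already gives 3 equivalent strategies.
No other strategy reproduces this row, so those 3 are the full class: fAR, fAL, fAM.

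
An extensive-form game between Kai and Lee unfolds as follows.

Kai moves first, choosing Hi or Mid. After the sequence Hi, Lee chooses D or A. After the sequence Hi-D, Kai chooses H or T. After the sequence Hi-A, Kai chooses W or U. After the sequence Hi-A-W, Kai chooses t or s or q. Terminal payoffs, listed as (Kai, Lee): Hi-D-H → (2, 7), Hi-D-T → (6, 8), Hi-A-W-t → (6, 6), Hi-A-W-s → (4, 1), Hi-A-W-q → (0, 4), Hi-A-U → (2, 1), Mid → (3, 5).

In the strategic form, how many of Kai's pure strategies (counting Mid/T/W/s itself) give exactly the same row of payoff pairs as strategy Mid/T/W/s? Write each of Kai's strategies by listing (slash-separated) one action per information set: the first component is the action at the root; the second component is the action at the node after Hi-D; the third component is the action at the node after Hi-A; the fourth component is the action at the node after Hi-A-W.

12

Row for Mid/T/W/s (columns D, A): (3,5) (3,5).
Under Mid/T/W/s, Kai's choice at the node after Hi-D and at the node after Hi-A and at the node after Hi-A-W can never be reached regardless of what Lee does, so varying those choices leaves every outcome unchanged.
Holding the reachable choices fixed and varying the unreachable ones freely already gives 2 × 2 × 3 = 12 equivalent strategies.
No other strategy reproduces this row, so those 12 are the full class: Mid/H/W/t, Mid/H/W/s, Mid/H/W/q, Mid/H/U/t, Mid/H/U/s, Mid/H/U/q, Mid/T/W/t, Mid/T/W/s, Mid/T/W/q, Mid/T/U/t, Mid/T/U/s, Mid/T/U/q.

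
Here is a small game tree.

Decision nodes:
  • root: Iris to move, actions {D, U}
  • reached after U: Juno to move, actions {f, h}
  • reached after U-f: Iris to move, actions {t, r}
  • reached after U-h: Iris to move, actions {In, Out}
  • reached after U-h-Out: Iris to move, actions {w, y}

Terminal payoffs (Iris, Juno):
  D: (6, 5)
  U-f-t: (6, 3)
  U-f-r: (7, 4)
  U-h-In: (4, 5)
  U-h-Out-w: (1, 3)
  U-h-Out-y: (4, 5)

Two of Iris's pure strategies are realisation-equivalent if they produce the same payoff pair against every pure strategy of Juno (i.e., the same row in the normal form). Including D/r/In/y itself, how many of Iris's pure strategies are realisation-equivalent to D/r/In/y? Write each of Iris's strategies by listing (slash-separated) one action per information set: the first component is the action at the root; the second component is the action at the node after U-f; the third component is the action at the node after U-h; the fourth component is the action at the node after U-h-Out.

Row for D/r/In/y (columns f, h): (6,5) (6,5).
Under D/r/In/y, Iris's choice at the node after U-f and at the node after U-h and at the node after U-h-Out can never be reached regardless of what Juno does, so varying those choices leaves every outcome unchanged.
Holding the reachable choices fixed and varying the unreachable ones freely already gives 2 × 2 × 2 = 8 equivalent strategies.
No other strategy reproduces this row, so those 8 are the full class: D/t/In/w, D/t/In/y, D/t/Out/w, D/t/Out/y, D/r/In/w, D/r/In/y, D/r/Out/w, D/r/Out/y.

8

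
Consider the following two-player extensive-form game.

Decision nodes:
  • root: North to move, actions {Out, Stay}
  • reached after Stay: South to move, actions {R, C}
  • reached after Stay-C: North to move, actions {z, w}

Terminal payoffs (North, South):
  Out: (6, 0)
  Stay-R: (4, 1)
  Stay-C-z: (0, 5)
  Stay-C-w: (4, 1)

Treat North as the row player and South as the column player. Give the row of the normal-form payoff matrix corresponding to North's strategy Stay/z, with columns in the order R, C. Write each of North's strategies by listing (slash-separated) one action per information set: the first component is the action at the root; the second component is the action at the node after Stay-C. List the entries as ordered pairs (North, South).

vs R: North plays Stay → South plays R at [Stay] → (4, 1)
vs C: North plays Stay → South plays C at [Stay] → North plays z at [Stay-C] → (0, 5)

(4,1) (0,5)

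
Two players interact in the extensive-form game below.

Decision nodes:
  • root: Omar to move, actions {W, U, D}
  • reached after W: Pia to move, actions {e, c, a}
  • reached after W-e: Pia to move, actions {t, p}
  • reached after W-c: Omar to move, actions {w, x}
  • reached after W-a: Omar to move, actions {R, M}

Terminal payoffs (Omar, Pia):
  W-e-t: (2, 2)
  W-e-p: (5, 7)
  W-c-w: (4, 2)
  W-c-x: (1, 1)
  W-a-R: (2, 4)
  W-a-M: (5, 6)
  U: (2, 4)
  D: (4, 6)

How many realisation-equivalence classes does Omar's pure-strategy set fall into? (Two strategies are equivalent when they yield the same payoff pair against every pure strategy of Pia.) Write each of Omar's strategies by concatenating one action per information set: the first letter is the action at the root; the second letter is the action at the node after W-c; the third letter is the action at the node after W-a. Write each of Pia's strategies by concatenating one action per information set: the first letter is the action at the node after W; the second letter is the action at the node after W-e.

6

Omar has 12 pure strategies: WwR, WwM, WxR, WxM, UwR, UwM, UxR, UxM, DwR, DwM, DxR, DxM. Columns: et, ep, ct, cp, at, ap.
{WwR} → row (2,2) (5,7) (4,2) (4,2) (2,4) (2,4)
{WwM} → row (2,2) (5,7) (4,2) (4,2) (5,6) (5,6)
{WxR} → row (2,2) (5,7) (1,1) (1,1) (2,4) (2,4)
{WxM} → row (2,2) (5,7) (1,1) (1,1) (5,6) (5,6)
{UwR, UwM, UxR, UxM} → row (2,4) (2,4) (2,4) (2,4) (2,4) (2,4)
{DwR, DwM, DxR, DxM} → row (4,6) (4,6) (4,6) (4,6) (4,6) (4,6)
That's 6 distinct rows out of 12 strategies.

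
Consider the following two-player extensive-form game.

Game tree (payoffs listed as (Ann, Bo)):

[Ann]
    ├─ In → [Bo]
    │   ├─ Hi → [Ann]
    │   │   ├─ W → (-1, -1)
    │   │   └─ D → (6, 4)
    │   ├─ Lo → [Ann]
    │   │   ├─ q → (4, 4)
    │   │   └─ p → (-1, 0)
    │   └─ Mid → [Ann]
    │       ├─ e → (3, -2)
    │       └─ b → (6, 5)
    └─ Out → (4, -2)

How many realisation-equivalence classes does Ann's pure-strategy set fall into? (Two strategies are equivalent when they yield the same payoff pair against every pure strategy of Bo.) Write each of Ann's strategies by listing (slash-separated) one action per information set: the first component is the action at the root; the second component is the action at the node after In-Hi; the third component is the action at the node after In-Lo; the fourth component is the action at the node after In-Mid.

9

Ann has 16 pure strategies: In/W/q/e, In/W/q/b, In/W/p/e, In/W/p/b, In/D/q/e, In/D/q/b, In/D/p/e, In/D/p/b, Out/W/q/e, Out/W/q/b, Out/W/p/e, Out/W/p/b, Out/D/q/e, Out/D/q/b, Out/D/p/e, Out/D/p/b. Columns: Hi, Lo, Mid.
{In/W/q/e} → row (-1,-1) (4,4) (3,-2)
{In/W/q/b} → row (-1,-1) (4,4) (6,5)
{In/W/p/e} → row (-1,-1) (-1,0) (3,-2)
{In/W/p/b} → row (-1,-1) (-1,0) (6,5)
{In/D/q/e} → row (6,4) (4,4) (3,-2)
{In/D/q/b} → row (6,4) (4,4) (6,5)
{In/D/p/e} → row (6,4) (-1,0) (3,-2)
{In/D/p/b} → row (6,4) (-1,0) (6,5)
{Out/W/q/e, Out/W/q/b, Out/W/p/e, Out/W/p/b, Out/D/q/e, Out/D/q/b, Out/D/p/e, Out/D/p/b} → row (4,-2) (4,-2) (4,-2)
That's 9 distinct rows out of 16 strategies.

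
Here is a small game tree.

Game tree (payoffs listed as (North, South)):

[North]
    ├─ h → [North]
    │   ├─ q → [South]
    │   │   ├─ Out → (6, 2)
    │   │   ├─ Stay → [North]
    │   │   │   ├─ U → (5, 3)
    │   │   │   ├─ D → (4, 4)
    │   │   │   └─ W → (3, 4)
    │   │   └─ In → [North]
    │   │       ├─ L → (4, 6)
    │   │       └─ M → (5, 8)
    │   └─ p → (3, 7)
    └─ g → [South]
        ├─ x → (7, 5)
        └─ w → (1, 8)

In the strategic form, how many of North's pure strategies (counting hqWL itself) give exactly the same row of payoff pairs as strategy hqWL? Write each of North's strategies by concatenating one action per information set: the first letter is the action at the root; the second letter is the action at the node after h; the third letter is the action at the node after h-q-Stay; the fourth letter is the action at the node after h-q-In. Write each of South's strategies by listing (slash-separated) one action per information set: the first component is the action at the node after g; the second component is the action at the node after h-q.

1

Row for hqWL (columns x/Out, x/Stay, x/In, w/Out, w/Stay, w/In): (6,2) (3,4) (4,6) (6,2) (3,4) (4,6).
Every one of North's information sets is on the play path for some reply by South when North follows hqWL.
Changing the action at any of them therefore changes at least one column, so only hqWL itself gives this row.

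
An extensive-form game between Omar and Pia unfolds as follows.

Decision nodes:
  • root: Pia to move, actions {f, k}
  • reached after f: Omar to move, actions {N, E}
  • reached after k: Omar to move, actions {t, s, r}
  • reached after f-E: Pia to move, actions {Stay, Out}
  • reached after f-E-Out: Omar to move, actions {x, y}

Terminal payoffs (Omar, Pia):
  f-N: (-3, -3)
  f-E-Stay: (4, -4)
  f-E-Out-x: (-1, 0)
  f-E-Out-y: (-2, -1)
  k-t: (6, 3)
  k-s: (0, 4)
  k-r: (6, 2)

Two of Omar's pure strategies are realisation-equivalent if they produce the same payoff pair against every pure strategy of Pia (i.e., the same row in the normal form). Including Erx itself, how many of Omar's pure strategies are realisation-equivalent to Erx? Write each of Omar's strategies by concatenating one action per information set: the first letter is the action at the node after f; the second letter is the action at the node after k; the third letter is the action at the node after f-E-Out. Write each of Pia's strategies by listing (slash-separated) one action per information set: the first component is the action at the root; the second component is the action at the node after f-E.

1

Row for Erx (columns f/Stay, f/Out, k/Stay, k/Out): (4,-4) (-1,0) (6,2) (6,2).
Every one of Omar's information sets is on the play path for some reply by Pia when Omar follows Erx.
Changing the action at any of them therefore changes at least one column, so only Erx itself gives this row.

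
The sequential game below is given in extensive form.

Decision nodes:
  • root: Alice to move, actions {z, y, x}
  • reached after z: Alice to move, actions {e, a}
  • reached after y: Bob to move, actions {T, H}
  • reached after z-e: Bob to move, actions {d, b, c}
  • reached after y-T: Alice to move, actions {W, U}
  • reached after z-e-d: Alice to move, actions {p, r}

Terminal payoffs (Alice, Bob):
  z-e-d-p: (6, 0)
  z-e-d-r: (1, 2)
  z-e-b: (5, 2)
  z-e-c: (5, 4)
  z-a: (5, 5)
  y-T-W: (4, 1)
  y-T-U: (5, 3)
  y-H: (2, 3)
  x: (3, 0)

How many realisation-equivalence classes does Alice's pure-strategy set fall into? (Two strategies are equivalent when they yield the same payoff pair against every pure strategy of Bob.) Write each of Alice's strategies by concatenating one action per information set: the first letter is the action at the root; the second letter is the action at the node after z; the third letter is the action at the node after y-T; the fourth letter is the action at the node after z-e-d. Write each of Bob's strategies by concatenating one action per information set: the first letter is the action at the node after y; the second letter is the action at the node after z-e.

6

Alice has 24 pure strategies: zeWp, zeWr, zeUp, zeUr, zaWp, zaWr, zaUp, zaUr, yeWp, yeWr, yeUp, yeUr, yaWp, yaWr, yaUp, yaUr, xeWp, xeWr, xeUp, xeUr, xaWp, xaWr, xaUp, xaUr. Columns: Td, Tb, Tc, Hd, Hb, Hc.
{zeWp, zeUp} → row (6,0) (5,2) (5,4) (6,0) (5,2) (5,4)
{zeWr, zeUr} → row (1,2) (5,2) (5,4) (1,2) (5,2) (5,4)
{zaWp, zaWr, zaUp, zaUr} → row (5,5) (5,5) (5,5) (5,5) (5,5) (5,5)
{yeWp, yeWr, yaWp, yaWr} → row (4,1) (4,1) (4,1) (2,3) (2,3) (2,3)
{yeUp, yeUr, yaUp, yaUr} → row (5,3) (5,3) (5,3) (2,3) (2,3) (2,3)
{xeWp, xeWr, xeUp, xeUr, xaWp, xaWr, xaUp, xaUr} → row (3,0) (3,0) (3,0) (3,0) (3,0) (3,0)
That's 6 distinct rows out of 24 strategies.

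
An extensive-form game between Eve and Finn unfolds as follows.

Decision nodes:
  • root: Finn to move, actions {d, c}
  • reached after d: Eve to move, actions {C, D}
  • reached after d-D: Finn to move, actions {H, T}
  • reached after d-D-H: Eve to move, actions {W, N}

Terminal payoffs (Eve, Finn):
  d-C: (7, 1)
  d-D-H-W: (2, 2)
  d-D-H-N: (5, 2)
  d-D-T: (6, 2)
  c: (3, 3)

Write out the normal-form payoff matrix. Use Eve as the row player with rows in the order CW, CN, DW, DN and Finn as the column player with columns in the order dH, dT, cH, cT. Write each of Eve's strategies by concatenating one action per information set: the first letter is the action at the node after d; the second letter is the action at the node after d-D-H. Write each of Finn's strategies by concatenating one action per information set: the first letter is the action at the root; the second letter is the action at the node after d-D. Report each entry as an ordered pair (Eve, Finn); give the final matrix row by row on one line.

CW: (7,1) (7,1) (3,3) (3,3) | CN: (7,1) (7,1) (3,3) (3,3) | DW: (2,2) (6,2) (3,3) (3,3) | DN: (5,2) (6,2) (3,3) (3,3)

Row CW: dH→(7,1), dT→(7,1), cH→(3,3), cT→(3,3)
Row CN: dH→(7,1), dT→(7,1), cH→(3,3), cT→(3,3)
Row DW: dH→(2,2), dT→(6,2), cH→(3,3), cT→(3,3)
Row DN: dH→(5,2), dT→(6,2), cH→(3,3), cT→(3,3)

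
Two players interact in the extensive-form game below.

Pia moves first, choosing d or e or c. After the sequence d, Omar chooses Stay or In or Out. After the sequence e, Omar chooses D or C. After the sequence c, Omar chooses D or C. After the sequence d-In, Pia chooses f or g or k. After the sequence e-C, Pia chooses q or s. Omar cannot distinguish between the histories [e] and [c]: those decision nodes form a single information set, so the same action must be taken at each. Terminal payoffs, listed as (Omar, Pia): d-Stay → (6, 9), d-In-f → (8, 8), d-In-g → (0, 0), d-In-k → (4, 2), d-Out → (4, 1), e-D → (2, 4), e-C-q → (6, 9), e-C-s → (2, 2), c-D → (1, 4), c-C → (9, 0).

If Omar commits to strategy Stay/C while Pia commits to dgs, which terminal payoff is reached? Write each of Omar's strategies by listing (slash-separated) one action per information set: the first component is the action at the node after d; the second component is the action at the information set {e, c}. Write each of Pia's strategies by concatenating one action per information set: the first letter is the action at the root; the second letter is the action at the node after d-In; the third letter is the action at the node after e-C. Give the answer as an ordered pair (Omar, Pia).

Trace the play path from the root:
  Pia plays d
  Omar plays Stay at [d]
→ terminal payoff (6, 9).
(Omar's choice at the information set {e, c} is never reached on this path, so it doesn't affect the outcome.)

(6, 9)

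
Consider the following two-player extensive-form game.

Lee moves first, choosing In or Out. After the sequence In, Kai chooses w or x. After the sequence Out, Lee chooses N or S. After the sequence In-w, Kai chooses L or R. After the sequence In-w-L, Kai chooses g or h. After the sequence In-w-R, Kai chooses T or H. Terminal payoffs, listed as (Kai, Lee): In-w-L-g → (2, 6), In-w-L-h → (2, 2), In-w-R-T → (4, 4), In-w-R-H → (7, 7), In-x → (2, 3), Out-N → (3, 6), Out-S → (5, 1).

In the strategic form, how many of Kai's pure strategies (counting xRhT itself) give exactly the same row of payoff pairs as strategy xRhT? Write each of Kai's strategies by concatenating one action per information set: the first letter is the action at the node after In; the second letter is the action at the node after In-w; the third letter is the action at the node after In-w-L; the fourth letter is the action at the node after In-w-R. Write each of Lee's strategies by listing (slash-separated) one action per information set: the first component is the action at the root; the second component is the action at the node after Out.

Row for xRhT (columns In/N, In/S, Out/N, Out/S): (2,3) (2,3) (3,6) (5,1).
Under xRhT, Kai's choice at the node after In-w and at the node after In-w-L and at the node after In-w-R can never be reached regardless of what Lee does, so varying those choices leaves every outcome unchanged.
Holding the reachable choices fixed and varying the unreachable ones freely already gives 2 × 2 × 2 = 8 equivalent strategies.
No other strategy reproduces this row, so those 8 are the full class: xLgT, xLgH, xLhT, xLhH, xRgT, xRgH, xRhT, xRhH.

8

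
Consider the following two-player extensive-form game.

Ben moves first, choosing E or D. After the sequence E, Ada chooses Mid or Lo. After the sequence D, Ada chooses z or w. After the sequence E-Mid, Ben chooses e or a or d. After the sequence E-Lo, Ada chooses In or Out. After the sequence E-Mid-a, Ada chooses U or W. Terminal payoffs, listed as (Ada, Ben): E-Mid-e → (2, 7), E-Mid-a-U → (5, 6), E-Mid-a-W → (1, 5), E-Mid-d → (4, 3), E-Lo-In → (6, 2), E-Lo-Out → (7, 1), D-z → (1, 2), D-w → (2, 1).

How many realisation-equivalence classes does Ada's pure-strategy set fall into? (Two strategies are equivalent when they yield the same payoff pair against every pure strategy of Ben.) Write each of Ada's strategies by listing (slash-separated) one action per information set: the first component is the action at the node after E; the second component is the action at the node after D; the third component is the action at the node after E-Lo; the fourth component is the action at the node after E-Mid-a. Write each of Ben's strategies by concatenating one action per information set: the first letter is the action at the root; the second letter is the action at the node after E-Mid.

Ada has 16 pure strategies: Mid/z/In/U, Mid/z/In/W, Mid/z/Out/U, Mid/z/Out/W, Mid/w/In/U, Mid/w/In/W, Mid/w/Out/U, Mid/w/Out/W, Lo/z/In/U, Lo/z/In/W, Lo/z/Out/U, Lo/z/Out/W, Lo/w/In/U, Lo/w/In/W, Lo/w/Out/U, Lo/w/Out/W. Columns: Ee, Ea, Ed, De, Da, Dd.
{Mid/z/In/U, Mid/z/Out/U} → row (2,7) (5,6) (4,3) (1,2) (1,2) (1,2)
{Mid/z/In/W, Mid/z/Out/W} → row (2,7) (1,5) (4,3) (1,2) (1,2) (1,2)
{Mid/w/In/U, Mid/w/Out/U} → row (2,7) (5,6) (4,3) (2,1) (2,1) (2,1)
{Mid/w/In/W, Mid/w/Out/W} → row (2,7) (1,5) (4,3) (2,1) (2,1) (2,1)
{Lo/z/In/U, Lo/z/In/W} → row (6,2) (6,2) (6,2) (1,2) (1,2) (1,2)
{Lo/z/Out/U, Lo/z/Out/W} → row (7,1) (7,1) (7,1) (1,2) (1,2) (1,2)
{Lo/w/In/U, Lo/w/In/W} → row (6,2) (6,2) (6,2) (2,1) (2,1) (2,1)
{Lo/w/Out/U, Lo/w/Out/W} → row (7,1) (7,1) (7,1) (2,1) (2,1) (2,1)
That's 8 distinct rows out of 16 strategies.

8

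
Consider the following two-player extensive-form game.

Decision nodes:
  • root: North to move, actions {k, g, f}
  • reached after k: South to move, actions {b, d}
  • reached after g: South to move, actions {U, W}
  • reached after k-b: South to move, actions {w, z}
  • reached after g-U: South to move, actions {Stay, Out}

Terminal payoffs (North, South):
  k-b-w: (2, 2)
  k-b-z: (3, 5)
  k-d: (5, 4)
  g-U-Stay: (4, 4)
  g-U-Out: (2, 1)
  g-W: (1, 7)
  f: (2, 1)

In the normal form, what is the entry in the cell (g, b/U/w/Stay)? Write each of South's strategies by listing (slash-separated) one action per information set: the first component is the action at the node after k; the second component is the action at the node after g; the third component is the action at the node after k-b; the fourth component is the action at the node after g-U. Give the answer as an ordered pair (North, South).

Trace the play path from the root:
  North plays g
  South plays U at [g]
  South plays Stay at [g-U]
→ terminal payoff (4, 4).
(South's choice at the node after k is never reached on this path, so it doesn't affect the outcome.)

(4, 4)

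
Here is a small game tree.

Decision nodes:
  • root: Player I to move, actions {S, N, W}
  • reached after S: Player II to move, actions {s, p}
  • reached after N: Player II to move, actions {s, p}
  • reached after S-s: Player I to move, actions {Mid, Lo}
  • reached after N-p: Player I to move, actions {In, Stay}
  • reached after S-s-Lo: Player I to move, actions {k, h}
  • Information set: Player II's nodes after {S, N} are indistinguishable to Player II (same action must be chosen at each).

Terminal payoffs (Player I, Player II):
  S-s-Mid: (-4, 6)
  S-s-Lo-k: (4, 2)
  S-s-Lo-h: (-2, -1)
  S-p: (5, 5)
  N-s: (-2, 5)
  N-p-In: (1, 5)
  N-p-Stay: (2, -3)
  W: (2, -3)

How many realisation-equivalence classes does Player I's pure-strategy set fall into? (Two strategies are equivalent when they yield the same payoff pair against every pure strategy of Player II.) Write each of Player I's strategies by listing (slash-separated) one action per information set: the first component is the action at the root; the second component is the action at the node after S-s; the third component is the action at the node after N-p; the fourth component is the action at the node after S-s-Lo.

Player I has 24 pure strategies: S/Mid/In/k, S/Mid/In/h, S/Mid/Stay/k, S/Mid/Stay/h, S/Lo/In/k, S/Lo/In/h, S/Lo/Stay/k, S/Lo/Stay/h, N/Mid/In/k, N/Mid/In/h, N/Mid/Stay/k, N/Mid/Stay/h, N/Lo/In/k, N/Lo/In/h, N/Lo/Stay/k, N/Lo/Stay/h, W/Mid/In/k, W/Mid/In/h, W/Mid/Stay/k, W/Mid/Stay/h, W/Lo/In/k, W/Lo/In/h, W/Lo/Stay/k, W/Lo/Stay/h. Columns: s, p.
{S/Mid/In/k, S/Mid/In/h, S/Mid/Stay/k, S/Mid/Stay/h} → row (-4,6) (5,5)
{S/Lo/In/k, S/Lo/Stay/k} → row (4,2) (5,5)
{S/Lo/In/h, S/Lo/Stay/h} → row (-2,-1) (5,5)
{N/Mid/In/k, N/Mid/In/h, N/Lo/In/k, N/Lo/In/h} → row (-2,5) (1,5)
{N/Mid/Stay/k, N/Mid/Stay/h, N/Lo/Stay/k, N/Lo/Stay/h} → row (-2,5) (2,-3)
{W/Mid/In/k, W/Mid/In/h, W/Mid/Stay/k, W/Mid/Stay/h, W/Lo/In/k, W/Lo/In/h, W/Lo/Stay/k, W/Lo/Stay/h} → row (2,-3) (2,-3)
That's 6 distinct rows out of 24 strategies.

6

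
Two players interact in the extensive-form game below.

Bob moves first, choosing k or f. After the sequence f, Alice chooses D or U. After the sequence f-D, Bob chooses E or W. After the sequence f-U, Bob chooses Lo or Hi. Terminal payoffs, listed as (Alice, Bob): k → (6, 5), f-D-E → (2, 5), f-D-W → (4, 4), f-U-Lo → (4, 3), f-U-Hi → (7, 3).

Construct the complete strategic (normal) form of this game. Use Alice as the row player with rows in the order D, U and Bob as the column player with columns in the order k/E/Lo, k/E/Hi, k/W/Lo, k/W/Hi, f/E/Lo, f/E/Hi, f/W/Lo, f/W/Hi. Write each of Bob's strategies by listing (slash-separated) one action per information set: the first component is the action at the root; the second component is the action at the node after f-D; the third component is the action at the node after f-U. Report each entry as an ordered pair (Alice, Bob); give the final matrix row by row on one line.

Row D: k/E/Lo→(6,5), k/E/Hi→(6,5), k/W/Lo→(6,5), k/W/Hi→(6,5), f/E/Lo→(2,5), f/E/Hi→(2,5), f/W/Lo→(4,4), f/W/Hi→(4,4)
Row U: k/E/Lo→(6,5), k/E/Hi→(6,5), k/W/Lo→(6,5), k/W/Hi→(6,5), f/E/Lo→(4,3), f/E/Hi→(7,3), f/W/Lo→(4,3), f/W/Hi→(7,3)

D: (6,5) (6,5) (6,5) (6,5) (2,5) (2,5) (4,4) (4,4) | U: (6,5) (6,5) (6,5) (6,5) (4,3) (7,3) (4,3) (7,3)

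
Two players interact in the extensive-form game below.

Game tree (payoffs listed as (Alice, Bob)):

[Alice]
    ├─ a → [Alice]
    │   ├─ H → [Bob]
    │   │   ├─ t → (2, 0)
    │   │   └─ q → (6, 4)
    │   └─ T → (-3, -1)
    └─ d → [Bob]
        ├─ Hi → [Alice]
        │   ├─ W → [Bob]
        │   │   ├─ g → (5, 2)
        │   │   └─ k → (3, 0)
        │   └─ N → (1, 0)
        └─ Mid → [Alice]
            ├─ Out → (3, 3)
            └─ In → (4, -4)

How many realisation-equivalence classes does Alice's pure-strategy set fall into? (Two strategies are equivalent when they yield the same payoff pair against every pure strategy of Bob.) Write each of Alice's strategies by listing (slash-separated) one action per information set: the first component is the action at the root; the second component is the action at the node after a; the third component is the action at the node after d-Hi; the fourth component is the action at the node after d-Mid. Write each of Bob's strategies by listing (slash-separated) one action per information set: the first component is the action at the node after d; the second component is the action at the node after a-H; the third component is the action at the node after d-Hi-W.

6

Alice has 16 pure strategies: a/H/W/Out, a/H/W/In, a/H/N/Out, a/H/N/In, a/T/W/Out, a/T/W/In, a/T/N/Out, a/T/N/In, d/H/W/Out, d/H/W/In, d/H/N/Out, d/H/N/In, d/T/W/Out, d/T/W/In, d/T/N/Out, d/T/N/In. Columns: Hi/t/g, Hi/t/k, Hi/q/g, Hi/q/k, Mid/t/g, Mid/t/k, Mid/q/g, Mid/q/k.
{a/H/W/Out, a/H/W/In, a/H/N/Out, a/H/N/In} → row (2,0) (2,0) (6,4) (6,4) (2,0) (2,0) (6,4) (6,4)
{a/T/W/Out, a/T/W/In, a/T/N/Out, a/T/N/In} → row (-3,-1) (-3,-1) (-3,-1) (-3,-1) (-3,-1) (-3,-1) (-3,-1) (-3,-1)
{d/H/W/Out, d/T/W/Out} → row (5,2) (3,0) (5,2) (3,0) (3,3) (3,3) (3,3) (3,3)
{d/H/W/In, d/T/W/In} → row (5,2) (3,0) (5,2) (3,0) (4,-4) (4,-4) (4,-4) (4,-4)
{d/H/N/Out, d/T/N/Out} → row (1,0) (1,0) (1,0) (1,0) (3,3) (3,3) (3,3) (3,3)
{d/H/N/In, d/T/N/In} → row (1,0) (1,0) (1,0) (1,0) (4,-4) (4,-4) (4,-4) (4,-4)
That's 6 distinct rows out of 16 strategies.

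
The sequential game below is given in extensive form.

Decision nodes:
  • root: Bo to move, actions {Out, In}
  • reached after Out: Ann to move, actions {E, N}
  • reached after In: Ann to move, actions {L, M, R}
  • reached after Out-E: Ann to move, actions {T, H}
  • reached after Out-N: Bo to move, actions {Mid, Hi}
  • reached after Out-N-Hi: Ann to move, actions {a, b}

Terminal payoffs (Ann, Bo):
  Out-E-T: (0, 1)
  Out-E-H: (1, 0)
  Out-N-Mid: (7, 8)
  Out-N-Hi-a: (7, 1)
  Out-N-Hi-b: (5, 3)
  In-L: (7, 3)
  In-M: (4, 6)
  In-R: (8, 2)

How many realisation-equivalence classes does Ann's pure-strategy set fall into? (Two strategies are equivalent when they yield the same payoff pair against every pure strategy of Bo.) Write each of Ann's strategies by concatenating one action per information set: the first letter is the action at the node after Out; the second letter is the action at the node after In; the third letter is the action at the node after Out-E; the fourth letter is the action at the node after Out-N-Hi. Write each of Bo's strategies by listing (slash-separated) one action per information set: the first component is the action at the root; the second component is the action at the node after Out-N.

Ann has 24 pure strategies: ELTa, ELTb, ELHa, ELHb, EMTa, EMTb, EMHa, EMHb, ERTa, ERTb, ERHa, ERHb, NLTa, NLTb, NLHa, NLHb, NMTa, NMTb, NMHa, NMHb, NRTa, NRTb, NRHa, NRHb. Columns: Out/Mid, Out/Hi, In/Mid, In/Hi.
{ELTa, ELTb} → row (0,1) (0,1) (7,3) (7,3)
{ELHa, ELHb} → row (1,0) (1,0) (7,3) (7,3)
{EMTa, EMTb} → row (0,1) (0,1) (4,6) (4,6)
{EMHa, EMHb} → row (1,0) (1,0) (4,6) (4,6)
{ERTa, ERTb} → row (0,1) (0,1) (8,2) (8,2)
{ERHa, ERHb} → row (1,0) (1,0) (8,2) (8,2)
{NLTa, NLHa} → row (7,8) (7,1) (7,3) (7,3)
{NLTb, NLHb} → row (7,8) (5,3) (7,3) (7,3)
{NMTa, NMHa} → row (7,8) (7,1) (4,6) (4,6)
{NMTb, NMHb} → row (7,8) (5,3) (4,6) (4,6)
{NRTa, NRHa} → row (7,8) (7,1) (8,2) (8,2)
{NRTb, NRHb} → row (7,8) (5,3) (8,2) (8,2)
That's 12 distinct rows out of 24 strategies.

12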